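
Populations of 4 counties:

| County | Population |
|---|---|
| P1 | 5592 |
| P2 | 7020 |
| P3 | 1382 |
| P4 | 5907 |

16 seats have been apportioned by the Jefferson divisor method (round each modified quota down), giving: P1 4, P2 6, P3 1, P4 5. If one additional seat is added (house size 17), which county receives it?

Priority for the next seat is population ÷ (current seats + 1).
Priorities: P1 1118.400, P2 1002.857, P3 691.000, P4 984.500.
Highest priority: P1.

P1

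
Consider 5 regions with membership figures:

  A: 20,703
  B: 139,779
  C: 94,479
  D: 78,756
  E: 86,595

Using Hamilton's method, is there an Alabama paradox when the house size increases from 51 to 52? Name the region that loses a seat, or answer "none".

A

At 51 seats: A 3, B 17, C 11, D 10, E 10.
At 52 seats: A 2, B 17, C 12, D 10, E 11.
A drops from 3 to 2.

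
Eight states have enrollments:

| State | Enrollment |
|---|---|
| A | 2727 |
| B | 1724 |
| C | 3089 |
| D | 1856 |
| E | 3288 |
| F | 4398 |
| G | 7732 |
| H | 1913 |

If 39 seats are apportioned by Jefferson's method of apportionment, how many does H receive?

Standard divisor 26727/39 ≈ 685.308; standard quotas: A 3.979, B 2.516, C 4.507, D 2.708, E 4.798, F 6.418, G 11.283, H 2.791.
Rounding down gives 3, 2, 4, 2, 4, 6, 11, 2 = 34 seats, so the divisor must be adjusted.
With modified divisor 623: modified quotas A 4.377, B 2.767, C 4.958, D 2.979, E 5.278, F 7.059, G 12.411, H 3.071.
Rounding down: A 4, B 2, C 4, D 2, E 5, F 7, G 12, H 3 (total 39).
H receives 3.

3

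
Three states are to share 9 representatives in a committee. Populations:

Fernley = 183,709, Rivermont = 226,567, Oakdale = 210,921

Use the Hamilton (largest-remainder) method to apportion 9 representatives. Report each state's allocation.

Standard divisor: 621197 ÷ 9 ≈ 69021.889.
Standard quotas: Fernley 2.6616, Rivermont 3.2825, Oakdale 3.0559.
Lower quotas: Fernley 2, Rivermont 3, Oakdale 3 (sum 8, leaving 1 seat).
Remainders in descending order: Fernley 0.6616, Rivermont 0.2825, Oakdale 0.0559.
The surplus seat goes to Fernley.

Fernley=3, Rivermont=3, Oakdale=3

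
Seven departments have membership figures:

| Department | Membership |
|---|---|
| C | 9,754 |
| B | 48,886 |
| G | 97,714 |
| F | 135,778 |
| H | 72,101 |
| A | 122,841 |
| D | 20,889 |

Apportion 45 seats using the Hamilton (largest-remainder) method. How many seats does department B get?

The standard divisor is 507963/45 ≈ 11288.067.
Standard quotas: C 0.8641, B 4.3308, G 8.6564, F 12.0285, H 6.3874, A 10.8824, D 1.8505.
Lower quotas: C 0, B 4, G 8, F 12, H 6, A 10, D 1 (sum 41, leaving 4 seats).
Remainders in descending order: A 0.8824, C 0.8641, D 0.8505, G 0.6564, H 0.3874, B 0.3308, F 0.0285.
Largest remainders: A, C, D, G receive the extra seats.
B receives 4.

4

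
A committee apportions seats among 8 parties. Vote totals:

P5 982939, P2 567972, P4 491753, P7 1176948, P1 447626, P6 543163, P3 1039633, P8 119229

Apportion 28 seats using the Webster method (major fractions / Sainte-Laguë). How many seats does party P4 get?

Standard divisor 5369263/28 ≈ 191759.393; standard quotas: P5 5.126, P2 2.962, P4 2.564, P7 6.138, P1 2.334, P6 2.833, P3 5.422, P8 0.622.
Rounding to the nearest integer gives P5 5, P2 3, P4 3, P7 6, P1 2, P6 3, P3 5, P8 1 — total 28, matching the house size, so no adjustment is needed.
P4 receives 3.

3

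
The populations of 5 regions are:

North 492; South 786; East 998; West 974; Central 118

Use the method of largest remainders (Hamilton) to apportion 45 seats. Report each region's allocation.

Standard divisor: 3368 ÷ 45 ≈ 74.844.
Standard quotas: North 6.574, South 10.502, East 13.334, West 13.014, Central 1.577.
Lower quotas: North 6, South 10, East 13, West 13, Central 1 (sum 43, leaving 2 seats).
Remainders in descending order: Central 0.577, North 0.574, South 0.502, East 0.334, West 0.014.
The surplus seats go to Central, North.

North 7, South 10, East 13, West 13, Central 2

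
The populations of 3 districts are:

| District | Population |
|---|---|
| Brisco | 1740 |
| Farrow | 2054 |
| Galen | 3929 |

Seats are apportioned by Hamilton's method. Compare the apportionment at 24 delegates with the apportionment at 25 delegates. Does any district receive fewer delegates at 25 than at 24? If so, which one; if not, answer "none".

At 24 seats: Brisco 6, Farrow 6, Galen 12.
At 25 seats: Brisco 5, Farrow 7, Galen 13.
Brisco drops from 6 to 5.

Brisco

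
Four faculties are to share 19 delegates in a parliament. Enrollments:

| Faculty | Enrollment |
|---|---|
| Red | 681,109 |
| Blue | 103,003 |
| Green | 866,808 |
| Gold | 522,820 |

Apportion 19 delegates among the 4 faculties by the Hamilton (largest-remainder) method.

Standard divisor: 2173740 ÷ 19 ≈ 114407.368.
Standard quotas: Red 5.9534, Blue 0.9003, Green 7.5765, Gold 4.5698.
Lower quotas: Red 5, Blue 0, Green 7, Gold 4 (sum 16, leaving 3 seats).
Remainders in descending order: Red 0.9534, Blue 0.9003, Green 0.5765, Gold 0.5698.
The surplus seats go to Red, Blue, Green.

Red 6; Blue 1; Green 8; Gold 4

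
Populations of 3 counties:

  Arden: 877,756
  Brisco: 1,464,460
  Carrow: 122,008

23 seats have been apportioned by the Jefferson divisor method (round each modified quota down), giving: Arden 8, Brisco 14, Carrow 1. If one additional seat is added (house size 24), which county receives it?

Brisco

Priority for the next seat is population ÷ (current seats + 1).
Priorities: Arden 97528.444, Brisco 97630.667, Carrow 61004.000.
Highest priority: Brisco.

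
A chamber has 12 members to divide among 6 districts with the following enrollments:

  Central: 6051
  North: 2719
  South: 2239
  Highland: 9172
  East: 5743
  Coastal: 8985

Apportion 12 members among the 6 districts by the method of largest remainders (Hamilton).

The standard divisor is 34909/12 ≈ 2909.083.
Standard quotas: Central 2.0800, North 0.9347, South 0.7697, Highland 3.1529, East 1.9742, Coastal 3.0886.
Lower quotas: Central 2, North 0, South 0, Highland 3, East 1, Coastal 3 (sum 9, leaving 3 seats).
Remainders in descending order: East 0.9742, North 0.9347, South 0.7697, Highland 0.1529, Coastal 0.0886, Central 0.0800.
Largest remainders: East, North, South receive the extra seats.

Central 2, North 1, South 1, Highland 3, East 2, Coastal 3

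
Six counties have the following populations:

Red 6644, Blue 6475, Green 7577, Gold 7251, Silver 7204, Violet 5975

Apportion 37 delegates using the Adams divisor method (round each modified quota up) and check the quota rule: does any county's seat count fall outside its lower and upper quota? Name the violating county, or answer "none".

none

Standard quotas: Red 5.977, Blue 5.825, Green 6.817, Gold 6.524, Silver 6.481, Violet 5.376.
Adams allocation: Red 6, Blue 6, Green 7, Gold 7, Silver 6, Violet 5.
Every allocation lies between the lower and upper quota.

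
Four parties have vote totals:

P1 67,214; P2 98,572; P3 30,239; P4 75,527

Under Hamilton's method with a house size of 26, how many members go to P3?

3

Standard divisor: 271552 ÷ 26 ≈ 10444.308.
Standard quotas: P1 6.4355, P2 9.4379, P3 2.8953, P4 7.2314.
Lower quotas: P1 6, P2 9, P3 2, P4 7 (sum 24, leaving 2 seats).
Remainders in descending order: P3 0.8953, P2 0.4379, P1 0.4355, P4 0.2314.
The surplus seats go to P3, P2.
P3 receives 3.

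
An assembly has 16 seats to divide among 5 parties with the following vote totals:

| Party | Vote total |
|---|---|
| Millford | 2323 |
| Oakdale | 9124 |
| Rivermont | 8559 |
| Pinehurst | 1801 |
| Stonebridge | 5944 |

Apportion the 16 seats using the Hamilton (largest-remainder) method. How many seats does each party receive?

Standard divisor: 27751 ÷ 16 ≈ 1734.438.
Standard quotas: Millford 1.3393, Oakdale 5.2605, Rivermont 4.9347, Pinehurst 1.0384, Stonebridge 3.4270.
Lower quotas: Millford 1, Oakdale 5, Rivermont 4, Pinehurst 1, Stonebridge 3 (sum 14, leaving 2 seats).
Remainders in descending order: Rivermont 0.9347, Stonebridge 0.4270, Millford 0.3393, Oakdale 0.2605, Pinehurst 0.0384.
Largest remainders: Rivermont, Stonebridge receive the extra seats.

Millford 1, Oakdale 5, Rivermont 5, Pinehurst 1, Stonebridge 4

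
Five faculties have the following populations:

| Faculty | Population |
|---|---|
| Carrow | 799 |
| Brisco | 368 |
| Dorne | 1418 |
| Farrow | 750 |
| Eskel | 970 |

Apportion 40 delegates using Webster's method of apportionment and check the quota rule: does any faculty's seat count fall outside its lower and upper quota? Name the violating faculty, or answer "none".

none

Standard quotas: Carrow 7.424, Brisco 3.419, Dorne 13.175, Farrow 6.969, Eskel 9.013.
Webster allocation: Carrow 8, Brisco 3, Dorne 13, Farrow 7, Eskel 9.
Every allocation lies between the lower and upper quota.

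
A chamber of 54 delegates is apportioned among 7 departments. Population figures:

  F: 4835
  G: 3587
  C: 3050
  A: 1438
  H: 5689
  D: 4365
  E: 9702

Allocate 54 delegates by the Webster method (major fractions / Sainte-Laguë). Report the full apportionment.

Standard divisor 32666/54 ≈ 604.926; standard quotas: F 7.993, G 5.930, C 5.042, A 2.377, H 9.404, D 7.216, E 16.038.
Rounding to the nearest integer gives 8, 6, 5, 2, 9, 7, 16 = 53 seats, so the divisor must be adjusted.
With modified divisor 590: modified quotas F 8.195, G 6.080, C 5.169, A 2.437, H 9.642, D 7.398, E 16.444.
Rounding to the nearest integer: F 8, G 6, C 5, A 2, H 10, D 7, E 16 (total 54).

F=8, G=6, C=5, A=2, H=10, D=7, E=16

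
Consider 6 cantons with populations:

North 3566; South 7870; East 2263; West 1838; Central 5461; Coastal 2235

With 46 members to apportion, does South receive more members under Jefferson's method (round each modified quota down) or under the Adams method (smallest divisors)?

Jefferson

Jefferson: North 7, South 17, East 4, West 3, Central 11, Coastal 4.
Adams: North 7, South 15, East 5, West 4, Central 10, Coastal 5.
South gets 17 under Jefferson and 15 under Adams.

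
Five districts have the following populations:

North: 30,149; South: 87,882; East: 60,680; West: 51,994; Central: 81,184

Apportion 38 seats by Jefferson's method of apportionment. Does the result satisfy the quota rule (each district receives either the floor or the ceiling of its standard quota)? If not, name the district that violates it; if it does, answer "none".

none

Standard quotas: North 3.673, South 10.707, East 7.393, West 6.335, Central 9.891.
Jefferson allocation: North 3, South 11, East 8, West 6, Central 10.
Every allocation lies between the lower and upper quota.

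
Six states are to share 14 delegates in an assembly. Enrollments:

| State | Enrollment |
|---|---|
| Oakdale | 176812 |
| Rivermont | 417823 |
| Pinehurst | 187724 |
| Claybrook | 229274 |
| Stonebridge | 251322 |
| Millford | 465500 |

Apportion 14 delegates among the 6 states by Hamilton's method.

Oakdale: 1; Rivermont: 3; Pinehurst: 2; Claybrook: 2; Stonebridge: 2; Millford: 4

Standard divisor: 1728455 ÷ 14 ≈ 123461.071.
Standard quotas: Oakdale 1.4321, Rivermont 3.3842, Pinehurst 1.5205, Claybrook 1.8571, Stonebridge 2.0356, Millford 3.7704.
Lower quotas: Oakdale 1, Rivermont 3, Pinehurst 1, Claybrook 1, Stonebridge 2, Millford 3 (sum 11, leaving 3 seats).
Remainders in descending order: Claybrook 0.8571, Millford 0.7704, Pinehurst 0.5205, Oakdale 0.4321, Rivermont 0.3842, Stonebridge 0.0356.
Largest remainders: Claybrook, Millford, Pinehurst receive the extra seats.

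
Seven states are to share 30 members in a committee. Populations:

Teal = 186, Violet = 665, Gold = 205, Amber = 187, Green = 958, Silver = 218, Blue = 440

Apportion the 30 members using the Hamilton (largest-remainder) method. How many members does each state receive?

Teal=2; Violet=7; Gold=2; Amber=2; Green=10; Silver=2; Blue=5

Total 2859; standard divisor 2859/30 ≈ 95.3.
Standard quotas: Teal 1.952, Violet 6.978, Gold 2.151, Amber 1.962, Green 10.052, Silver 2.288, Blue 4.617.
Lower quotas: Teal 1, Violet 6, Gold 2, Amber 1, Green 10, Silver 2, Blue 4 (sum 26, leaving 4 seats).
Remainders in descending order: Violet 0.978, Amber 0.962, Teal 0.952, Blue 0.617, Silver 0.288, Gold 0.151, Green 0.052.
Largest remainders: Violet, Amber, Teal, Blue receive the extra seats.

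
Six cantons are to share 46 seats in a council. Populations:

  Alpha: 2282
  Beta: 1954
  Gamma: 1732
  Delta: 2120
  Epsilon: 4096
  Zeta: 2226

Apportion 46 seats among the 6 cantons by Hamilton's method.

Alpha=7, Beta=6, Gamma=6, Delta=7, Epsilon=13, Zeta=7

Total 14410; standard divisor 14410/46 ≈ 313.261.
Standard quotas: Alpha 7.285, Beta 6.238, Gamma 5.529, Delta 6.768, Epsilon 13.075, Zeta 7.106.
Lower quotas: Alpha 7, Beta 6, Gamma 5, Delta 6, Epsilon 13, Zeta 7 (sum 44, leaving 2 seats).
Remainders in descending order: Delta 0.768, Gamma 0.529, Alpha 0.285, Beta 0.238, Zeta 0.106, Epsilon 0.075.
The surplus seats go to Delta, Gamma.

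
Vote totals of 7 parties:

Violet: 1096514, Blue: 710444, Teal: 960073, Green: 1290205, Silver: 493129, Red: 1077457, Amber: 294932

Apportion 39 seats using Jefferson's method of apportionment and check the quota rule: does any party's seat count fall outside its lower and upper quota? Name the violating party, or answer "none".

Standard quotas: Violet 7.220, Blue 4.678, Teal 6.322, Green 8.496, Silver 3.247, Red 7.095, Amber 1.942.
Jefferson allocation: Violet 7, Blue 5, Teal 6, Green 9, Silver 3, Red 7, Amber 2.
Every allocation lies between the lower and upper quota.

none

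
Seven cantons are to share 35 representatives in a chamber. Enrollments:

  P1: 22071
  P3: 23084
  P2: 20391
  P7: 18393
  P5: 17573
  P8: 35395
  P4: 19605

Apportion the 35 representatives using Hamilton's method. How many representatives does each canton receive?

P1 5, P3 5, P2 5, P7 4, P5 4, P8 8, P4 4

Total 156512; standard divisor 156512/35 ≈ 4471.771.
Standard quotas: P1 4.9356, P3 5.1622, P2 4.5599, P7 4.1131, P5 3.9298, P8 7.9152, P4 4.3842.
Lower quotas: P1 4, P3 5, P2 4, P7 4, P5 3, P8 7, P4 4 (sum 31, leaving 4 seats).
Remainders in descending order: P1 0.9356, P5 0.9298, P8 0.9152, P2 0.5599, P4 0.3842, P3 0.1622, P7 0.1131.
Largest remainders: P1, P5, P8, P2 receive the extra seats.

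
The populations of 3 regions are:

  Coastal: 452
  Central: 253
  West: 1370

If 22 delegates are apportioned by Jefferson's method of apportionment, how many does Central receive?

2

Standard divisor 2075/22 ≈ 94.318; standard quotas: Coastal 4.792, Central 2.682, West 14.525.
Rounding down gives 4, 2, 14 = 20 seats, so the divisor must be adjusted.
With modified divisor 90: modified quotas Coastal 5.022, Central 2.811, West 15.222.
Rounding down: Coastal 5, Central 2, West 15 (total 22).
Central receives 2.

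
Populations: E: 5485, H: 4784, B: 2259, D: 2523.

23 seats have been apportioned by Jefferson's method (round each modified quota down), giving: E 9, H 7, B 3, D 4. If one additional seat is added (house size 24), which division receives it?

Priority for the next seat is population ÷ (current seats + 1).
Priorities: E 548.500, H 598.000, B 564.750, D 504.600.
Highest priority: H.

H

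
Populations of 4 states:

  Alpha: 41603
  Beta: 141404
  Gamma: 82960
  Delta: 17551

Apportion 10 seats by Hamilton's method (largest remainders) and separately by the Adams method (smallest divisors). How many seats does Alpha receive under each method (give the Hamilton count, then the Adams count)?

Hamilton: Alpha 1, Beta 5, Gamma 3, Delta 1.
Adams: Alpha 2, Beta 4, Gamma 3, Delta 1.
Alpha gets 1 under Hamilton and 2 under Adams.

1 and 2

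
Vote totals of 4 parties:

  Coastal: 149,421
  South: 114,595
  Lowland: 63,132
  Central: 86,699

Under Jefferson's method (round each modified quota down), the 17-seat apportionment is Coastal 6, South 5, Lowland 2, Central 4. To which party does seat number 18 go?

Coastal

Priority for the next seat is population ÷ (current seats + 1).
Priorities: Coastal 21345.857, South 19099.167, Lowland 21044.000, Central 17339.800.
Highest priority: Coastal.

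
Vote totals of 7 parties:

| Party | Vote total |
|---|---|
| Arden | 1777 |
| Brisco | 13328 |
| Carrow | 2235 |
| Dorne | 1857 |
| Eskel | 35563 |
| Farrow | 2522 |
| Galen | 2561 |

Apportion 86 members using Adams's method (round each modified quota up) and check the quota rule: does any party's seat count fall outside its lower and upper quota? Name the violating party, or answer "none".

Standard quotas: Arden 2.554, Brisco 19.154, Carrow 3.212, Dorne 2.669, Eskel 51.107, Farrow 3.624, Galen 3.680.
Adams allocation: Arden 3, Brisco 19, Carrow 4, Dorne 3, Eskel 49, Farrow 4, Galen 4.
Eskel has quota 51.107 (lower 51, upper 52) but receives 49 — outside the quota interval.

Eskel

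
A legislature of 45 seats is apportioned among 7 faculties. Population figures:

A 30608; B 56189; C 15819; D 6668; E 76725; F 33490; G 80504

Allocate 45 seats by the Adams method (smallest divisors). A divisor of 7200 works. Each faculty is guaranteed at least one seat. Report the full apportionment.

With modified divisor 7200: modified quotas A 4.251, B 7.804, C 2.197, D 0.926, E 10.656, F 4.651, G 11.181.
Rounding up: A 5, B 8, C 3, D 1, E 11, F 5, G 12 (total 45).

A 5; B 8; C 3; D 1; E 11; F 5; G 12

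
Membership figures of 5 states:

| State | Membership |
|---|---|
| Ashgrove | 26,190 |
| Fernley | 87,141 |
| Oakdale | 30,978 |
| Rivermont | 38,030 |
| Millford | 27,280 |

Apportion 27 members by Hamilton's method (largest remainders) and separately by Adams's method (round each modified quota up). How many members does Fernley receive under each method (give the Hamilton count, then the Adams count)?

11 and 10

Hamilton: Ashgrove 3, Fernley 11, Oakdale 4, Rivermont 5, Millford 4.
Adams: Ashgrove 4, Fernley 10, Oakdale 4, Rivermont 5, Millford 4.
Fernley gets 11 under Hamilton and 10 under Adams.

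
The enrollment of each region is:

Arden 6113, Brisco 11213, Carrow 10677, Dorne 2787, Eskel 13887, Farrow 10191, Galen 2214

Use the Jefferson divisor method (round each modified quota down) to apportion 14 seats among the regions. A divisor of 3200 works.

With modified divisor 3200: modified quotas Arden 1.910, Brisco 3.504, Carrow 3.337, Dorne 0.871, Eskel 4.340, Farrow 3.185, Galen 0.692.
Rounding down: Arden 1, Brisco 3, Carrow 3, Dorne 0, Eskel 4, Farrow 3, Galen 0 (total 14).

Arden 1; Brisco 3; Carrow 3; Dorne 0; Eskel 4; Farrow 3; Galen 0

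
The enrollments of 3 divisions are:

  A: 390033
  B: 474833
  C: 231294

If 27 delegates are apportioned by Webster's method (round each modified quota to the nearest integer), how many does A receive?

Standard divisor 1096160/27 ≈ 40598.519; standard quotas: A 9.607, B 11.696, C 5.697.
Rounding to the nearest integer gives 10, 12, 6 = 28 seats, so the divisor must be adjusted.
With modified divisor 41200: modified quotas A 9.467, B 11.525, C 5.614.
Rounding to the nearest integer: A 9, B 12, C 6 (total 27).
A receives 9.

9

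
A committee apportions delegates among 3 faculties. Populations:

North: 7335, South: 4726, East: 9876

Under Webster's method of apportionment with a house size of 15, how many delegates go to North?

Standard divisor 21937/15 ≈ 1462.467; standard quotas: North 5.015, South 3.232, East 6.753.
Rounding to the nearest integer gives North 5, South 3, East 7 — total 15, matching the house size, so no adjustment is needed.
North receives 5.

5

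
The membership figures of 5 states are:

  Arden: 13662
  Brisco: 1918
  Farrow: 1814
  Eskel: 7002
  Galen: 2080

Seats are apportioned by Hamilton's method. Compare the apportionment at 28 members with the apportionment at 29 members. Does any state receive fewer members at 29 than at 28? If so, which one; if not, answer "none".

none

At 28 seats: Arden 15, Brisco 2, Farrow 2, Eskel 7, Galen 2.
At 29 seats: Arden 15, Brisco 2, Farrow 2, Eskel 8, Galen 2.
No state's allocation decreased.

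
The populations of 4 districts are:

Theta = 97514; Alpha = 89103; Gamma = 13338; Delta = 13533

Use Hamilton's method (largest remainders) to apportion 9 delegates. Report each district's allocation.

Theta: 4, Alpha: 4, Gamma: 0, Delta: 1

Standard divisor: 213488 ÷ 9 ≈ 23720.889.
Standard quotas: Theta 4.1109, Alpha 3.7563, Gamma 0.5623, Delta 0.5705.
Lower quotas: Theta 4, Alpha 3, Gamma 0, Delta 0 (sum 7, leaving 2 seats).
Remainders in descending order: Alpha 0.7563, Delta 0.5705, Gamma 0.5623, Theta 0.1109.
Largest remainders: Alpha, Delta receive the extra seats.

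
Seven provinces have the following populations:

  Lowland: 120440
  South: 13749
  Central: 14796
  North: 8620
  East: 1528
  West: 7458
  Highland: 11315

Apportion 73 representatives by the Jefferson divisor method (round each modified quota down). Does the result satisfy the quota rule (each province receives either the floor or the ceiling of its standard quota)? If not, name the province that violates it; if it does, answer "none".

Lowland

Standard quotas: Lowland 49.420, South 5.642, Central 6.071, North 3.537, East 0.627, West 3.060, Highland 4.643.
Jefferson allocation: Lowland 52, South 5, Central 6, North 3, East 0, West 3, Highland 4.
Lowland has quota 49.420 (lower 49, upper 50) but receives 52 — outside the quota interval.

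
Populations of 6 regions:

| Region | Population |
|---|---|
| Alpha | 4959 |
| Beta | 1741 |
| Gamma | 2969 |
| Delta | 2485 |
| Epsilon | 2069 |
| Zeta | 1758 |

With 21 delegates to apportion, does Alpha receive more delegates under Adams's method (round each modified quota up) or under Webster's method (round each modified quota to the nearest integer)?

Webster

Adams: Alpha 6, Beta 2, Gamma 4, Delta 3, Epsilon 3, Zeta 3.
Webster: Alpha 7, Beta 2, Gamma 4, Delta 3, Epsilon 3, Zeta 2.
Alpha gets 6 under Adams and 7 under Webster.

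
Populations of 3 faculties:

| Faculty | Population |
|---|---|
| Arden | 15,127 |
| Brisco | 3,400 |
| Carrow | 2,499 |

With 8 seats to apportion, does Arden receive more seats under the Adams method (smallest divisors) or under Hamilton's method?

Adams: Arden 5, Brisco 2, Carrow 1.
Hamilton: Arden 6, Brisco 1, Carrow 1.
Arden gets 5 under Adams and 6 under Hamilton.

Hamilton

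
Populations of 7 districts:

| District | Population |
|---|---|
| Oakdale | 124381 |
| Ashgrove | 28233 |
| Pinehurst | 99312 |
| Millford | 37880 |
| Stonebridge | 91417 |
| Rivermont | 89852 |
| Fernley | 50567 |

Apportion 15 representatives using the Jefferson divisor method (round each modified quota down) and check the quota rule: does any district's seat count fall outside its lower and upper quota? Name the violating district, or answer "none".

Standard quotas: Oakdale 3.577, Ashgrove 0.812, Pinehurst 2.856, Millford 1.089, Stonebridge 2.629, Rivermont 2.584, Fernley 1.454.
Jefferson allocation: Oakdale 4, Ashgrove 0, Pinehurst 3, Millford 1, Stonebridge 3, Rivermont 3, Fernley 1.
Every allocation lies between the lower and upper quota.

none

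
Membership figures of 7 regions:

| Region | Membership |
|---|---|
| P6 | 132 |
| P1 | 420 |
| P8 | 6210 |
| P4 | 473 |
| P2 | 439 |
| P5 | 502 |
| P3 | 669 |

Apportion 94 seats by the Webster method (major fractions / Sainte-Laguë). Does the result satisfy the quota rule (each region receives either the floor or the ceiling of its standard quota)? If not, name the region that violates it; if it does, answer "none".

P8

Standard quotas: P6 1.403, P1 4.464, P8 65.997, P4 5.027, P2 4.665, P5 5.335, P3 7.110.
Webster allocation: P6 1, P1 4, P8 67, P4 5, P2 5, P5 5, P3 7.
P8 has quota 65.997 (lower 65, upper 66) but receives 67 — outside the quota interval.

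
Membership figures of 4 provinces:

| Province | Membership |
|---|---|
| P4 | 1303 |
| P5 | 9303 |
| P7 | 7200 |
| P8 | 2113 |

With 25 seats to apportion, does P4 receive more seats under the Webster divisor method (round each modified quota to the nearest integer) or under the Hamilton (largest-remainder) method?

Webster: P4 2, P5 11, P7 9, P8 3.
Hamilton: P4 1, P5 12, P7 9, P8 3.
P4 gets 2 under Webster and 1 under Hamilton.

Webster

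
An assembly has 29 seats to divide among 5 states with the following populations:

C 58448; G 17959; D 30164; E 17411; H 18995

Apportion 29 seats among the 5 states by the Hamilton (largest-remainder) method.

Standard divisor: 142977 ÷ 29 ≈ 4930.241.
Standard quotas: C 11.8550, G 3.6426, D 6.1182, E 3.5315, H 3.8528.
Lower quotas: C 11, G 3, D 6, E 3, H 3 (sum 26, leaving 3 seats).
Remainders in descending order: C 0.8550, H 0.8528, G 0.6426, E 0.5315, D 0.1182.
Largest remainders: C, H, G receive the extra seats.

C: 12; G: 4; D: 6; E: 3; H: 4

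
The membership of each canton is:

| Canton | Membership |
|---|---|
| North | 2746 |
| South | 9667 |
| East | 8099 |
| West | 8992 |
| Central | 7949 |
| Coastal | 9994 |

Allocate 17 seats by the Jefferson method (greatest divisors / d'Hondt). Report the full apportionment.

North=1, South=3, East=3, West=3, Central=3, Coastal=4

Standard divisor 47447/17 ≈ 2791; standard quotas: North 0.984, South 3.464, East 2.902, West 3.222, Central 2.848, Coastal 3.581.
Rounding down gives 0, 3, 2, 3, 2, 3 = 13 seats, so the divisor must be adjusted.
With modified divisor 2460: modified quotas North 1.116, South 3.930, East 3.292, West 3.655, Central 3.231, Coastal 4.063.
Rounding down: North 1, South 3, East 3, West 3, Central 3, Coastal 4 (total 17).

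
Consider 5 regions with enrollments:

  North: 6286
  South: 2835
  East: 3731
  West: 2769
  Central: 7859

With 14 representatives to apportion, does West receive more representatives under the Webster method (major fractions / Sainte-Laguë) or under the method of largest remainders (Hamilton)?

Webster: North 4, South 2, East 2, West 2, Central 4.
Hamilton: North 4, South 2, East 2, West 1, Central 5.
West gets 2 under Webster and 1 under Hamilton.

Webster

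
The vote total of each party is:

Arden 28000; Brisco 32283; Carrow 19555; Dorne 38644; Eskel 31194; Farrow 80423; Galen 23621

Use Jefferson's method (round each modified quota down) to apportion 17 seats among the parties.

Standard divisor 253720/17 ≈ 14924.706; standard quotas: Arden 1.876, Brisco 2.163, Carrow 1.310, Dorne 2.589, Eskel 2.090, Farrow 5.389, Galen 1.583.
Rounding down gives 1, 2, 1, 2, 2, 5, 1 = 14 seats, so the divisor must be adjusted.
With modified divisor 12300: modified quotas Arden 2.276, Brisco 2.625, Carrow 1.590, Dorne 3.142, Eskel 2.536, Farrow 6.538, Galen 1.920.
Rounding down: Arden 2, Brisco 2, Carrow 1, Dorne 3, Eskel 2, Farrow 6, Galen 1 (total 17).

Arden=2, Brisco=2, Carrow=1, Dorne=3, Eskel=2, Farrow=6, Galen=1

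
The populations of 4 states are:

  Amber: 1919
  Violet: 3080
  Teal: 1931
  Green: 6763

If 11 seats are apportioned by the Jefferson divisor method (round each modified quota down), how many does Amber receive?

Standard divisor 13693/11 ≈ 1244.818; standard quotas: Amber 1.542, Violet 2.474, Teal 1.551, Green 5.433.
Rounding down gives 1, 2, 1, 5 = 9 seats, so the divisor must be adjusted.
With modified divisor 1000: modified quotas Amber 1.919, Violet 3.080, Teal 1.931, Green 6.763.
Rounding down: Amber 1, Violet 3, Teal 1, Green 6 (total 11).
Amber receives 1.

1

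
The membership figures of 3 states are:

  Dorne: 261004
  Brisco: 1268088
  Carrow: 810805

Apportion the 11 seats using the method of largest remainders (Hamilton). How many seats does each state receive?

Standard divisor: 2339897 ÷ 11 ≈ 212717.909.
Standard quotas: Dorne 1.2270, Brisco 5.9614, Carrow 3.8116.
Lower quotas: Dorne 1, Brisco 5, Carrow 3 (sum 9, leaving 2 seats).
Remainders in descending order: Brisco 0.9614, Carrow 0.8116, Dorne 0.2270.
The surplus seats go to Brisco, Carrow.

Dorne: 1; Brisco: 6; Carrow: 4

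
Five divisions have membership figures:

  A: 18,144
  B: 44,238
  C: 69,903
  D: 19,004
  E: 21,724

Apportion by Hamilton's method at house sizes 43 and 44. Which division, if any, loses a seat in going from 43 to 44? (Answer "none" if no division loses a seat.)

At 43 seats: A 5, B 11, C 17, D 5, E 5.
At 44 seats: A 5, B 11, C 18, D 5, E 5.
No division's allocation decreased.

none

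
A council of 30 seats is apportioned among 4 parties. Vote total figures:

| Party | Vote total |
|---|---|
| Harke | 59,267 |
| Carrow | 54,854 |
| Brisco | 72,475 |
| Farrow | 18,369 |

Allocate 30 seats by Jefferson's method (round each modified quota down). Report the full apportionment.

Standard divisor 204965/30 ≈ 6832.167; standard quotas: Harke 8.675, Carrow 8.029, Brisco 10.608, Farrow 2.689.
Rounding down gives 8, 8, 10, 2 = 28 seats, so the divisor must be adjusted.
With modified divisor 6400: modified quotas Harke 9.260, Carrow 8.571, Brisco 11.324, Farrow 2.870.
Rounding down: Harke 9, Carrow 8, Brisco 11, Farrow 2 (total 30).

Harke 9, Carrow 8, Brisco 11, Farrow 2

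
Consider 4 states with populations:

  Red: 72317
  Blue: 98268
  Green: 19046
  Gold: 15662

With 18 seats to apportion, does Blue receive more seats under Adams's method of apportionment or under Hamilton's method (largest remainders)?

Adams: Red 6, Blue 8, Green 2, Gold 2.
Hamilton: Red 6, Blue 9, Green 2, Gold 1.
Blue gets 8 under Adams and 9 under Hamilton.

Hamilton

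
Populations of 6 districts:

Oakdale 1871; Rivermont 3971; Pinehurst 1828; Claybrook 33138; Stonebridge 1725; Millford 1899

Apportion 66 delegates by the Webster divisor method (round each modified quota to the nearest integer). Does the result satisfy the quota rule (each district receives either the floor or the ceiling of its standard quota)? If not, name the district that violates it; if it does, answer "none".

Claybrook

Standard quotas: Oakdale 2.779, Rivermont 5.899, Pinehurst 2.715, Claybrook 49.224, Stonebridge 2.562, Millford 2.821.
Webster allocation: Oakdale 3, Rivermont 6, Pinehurst 3, Claybrook 48, Stonebridge 3, Millford 3.
Claybrook has quota 49.224 (lower 49, upper 50) but receives 48 — outside the quota interval.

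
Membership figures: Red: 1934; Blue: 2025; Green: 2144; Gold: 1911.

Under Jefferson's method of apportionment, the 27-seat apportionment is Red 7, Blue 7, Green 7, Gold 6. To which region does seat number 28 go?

Gold

Priority for the next seat is population ÷ (current seats + 1).
Priorities: Red 241.750, Blue 253.125, Green 268.000, Gold 273.000.
Highest priority: Gold.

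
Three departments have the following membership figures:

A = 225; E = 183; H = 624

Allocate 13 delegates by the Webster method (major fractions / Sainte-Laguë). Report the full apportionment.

Standard divisor 1032/13 ≈ 79.385; standard quotas: A 2.834, E 2.305, H 7.860.
Rounding to the nearest integer gives A 3, E 2, H 8 — total 13, matching the house size, so no adjustment is needed.

A 3, E 2, H 8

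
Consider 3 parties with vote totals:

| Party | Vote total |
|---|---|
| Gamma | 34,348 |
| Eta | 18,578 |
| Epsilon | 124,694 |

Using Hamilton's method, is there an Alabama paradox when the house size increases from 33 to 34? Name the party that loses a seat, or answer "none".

At 33 seats: Gamma 6, Eta 4, Epsilon 23.
At 34 seats: Gamma 7, Eta 3, Epsilon 24.
Eta drops from 4 to 3.

Eta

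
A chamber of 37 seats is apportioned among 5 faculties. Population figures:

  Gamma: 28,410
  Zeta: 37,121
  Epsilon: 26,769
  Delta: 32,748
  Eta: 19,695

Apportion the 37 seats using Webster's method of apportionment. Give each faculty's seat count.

Standard divisor 144743/37 ≈ 3911.973; standard quotas: Gamma 7.262, Zeta 9.489, Epsilon 6.843, Delta 8.371, Eta 5.035.
Rounding to the nearest integer gives 7, 9, 7, 8, 5 = 36 seats, so the divisor must be adjusted.
With modified divisor 3880: modified quotas Gamma 7.322, Zeta 9.567, Epsilon 6.899, Delta 8.440, Eta 5.076.
Rounding to the nearest integer: Gamma 7, Zeta 10, Epsilon 7, Delta 8, Eta 5 (total 37).

Gamma=7, Zeta=10, Epsilon=7, Delta=8, Eta=5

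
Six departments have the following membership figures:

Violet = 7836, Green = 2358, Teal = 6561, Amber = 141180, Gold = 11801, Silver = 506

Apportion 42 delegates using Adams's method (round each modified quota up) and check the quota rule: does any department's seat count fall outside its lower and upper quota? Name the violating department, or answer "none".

Amber

Standard quotas: Violet 1.933, Green 0.582, Teal 1.619, Amber 34.830, Gold 2.911, Silver 0.125.
Adams allocation: Violet 2, Green 1, Teal 2, Amber 33, Gold 3, Silver 1.
Amber has quota 34.830 (lower 34, upper 35) but receives 33 — outside the quota interval.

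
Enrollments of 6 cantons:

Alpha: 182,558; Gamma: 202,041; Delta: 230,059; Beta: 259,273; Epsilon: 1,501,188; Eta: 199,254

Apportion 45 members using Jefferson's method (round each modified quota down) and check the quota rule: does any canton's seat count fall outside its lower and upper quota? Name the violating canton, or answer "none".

Standard quotas: Alpha 3.191, Gamma 3.532, Delta 4.021, Beta 4.532, Epsilon 26.241, Eta 3.483.
Jefferson allocation: Alpha 3, Gamma 3, Delta 4, Beta 4, Epsilon 28, Eta 3.
Epsilon has quota 26.241 (lower 26, upper 27) but receives 28 — outside the quota interval.

Epsilon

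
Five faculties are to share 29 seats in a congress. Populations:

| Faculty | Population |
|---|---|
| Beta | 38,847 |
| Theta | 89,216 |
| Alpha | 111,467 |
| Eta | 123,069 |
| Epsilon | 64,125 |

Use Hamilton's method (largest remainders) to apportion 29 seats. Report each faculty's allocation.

Total 426724; standard divisor 426724/29 ≈ 14714.621.
Standard quotas: Beta 2.6400, Theta 6.0631, Alpha 7.5753, Eta 8.3637, Epsilon 4.3579.
Lower quotas: Beta 2, Theta 6, Alpha 7, Eta 8, Epsilon 4 (sum 27, leaving 2 seats).
Remainders in descending order: Beta 0.6400, Alpha 0.5753, Eta 0.3637, Epsilon 0.3579, Theta 0.0631.
Largest remainders: Beta, Alpha receive the extra seats.

Beta 3, Theta 6, Alpha 8, Eta 8, Epsilon 4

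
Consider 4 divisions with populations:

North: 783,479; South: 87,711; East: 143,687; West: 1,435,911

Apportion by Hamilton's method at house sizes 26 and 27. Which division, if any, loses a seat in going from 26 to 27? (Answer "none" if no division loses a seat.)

At 26 seats: North 8, South 1, East 2, West 15.
At 27 seats: North 9, South 1, East 1, West 16.
East drops from 2 to 1.

East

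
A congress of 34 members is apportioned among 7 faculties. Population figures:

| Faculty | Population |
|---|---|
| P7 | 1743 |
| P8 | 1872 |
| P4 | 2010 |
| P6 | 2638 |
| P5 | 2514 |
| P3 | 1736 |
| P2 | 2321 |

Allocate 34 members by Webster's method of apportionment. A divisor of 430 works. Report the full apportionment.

With modified divisor 430: modified quotas P7 4.053, P8 4.353, P4 4.674, P6 6.135, P5 5.847, P3 4.037, P2 5.398.
Rounding to the nearest integer: P7 4, P8 4, P4 5, P6 6, P5 6, P3 4, P2 5 (total 34).

P7 4, P8 4, P4 5, P6 6, P5 6, P3 4, P2 5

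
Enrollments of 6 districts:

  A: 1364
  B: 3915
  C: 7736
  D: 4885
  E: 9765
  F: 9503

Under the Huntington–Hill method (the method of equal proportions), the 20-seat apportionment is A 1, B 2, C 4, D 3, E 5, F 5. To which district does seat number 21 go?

E

Priority for the next seat is population ÷ (√(s·(s+1))).
Priorities: A 964.494, B 1598.292, C 1729.822, D 1410.178, E 1782.837, F 1735.002.
Highest priority: E.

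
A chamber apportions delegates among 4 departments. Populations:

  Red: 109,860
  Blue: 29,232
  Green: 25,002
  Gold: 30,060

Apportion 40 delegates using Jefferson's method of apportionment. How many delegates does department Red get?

Standard divisor 194154/40 ≈ 4853.85; standard quotas: Red 22.634, Blue 6.022, Green 5.151, Gold 6.193.
Rounding down gives 22, 6, 5, 6 = 39 seats, so the divisor must be adjusted.
With modified divisor 4700: modified quotas Red 23.374, Blue 6.220, Green 5.320, Gold 6.396.
Rounding down: Red 23, Blue 6, Green 5, Gold 6 (total 40).
Red receives 23.

23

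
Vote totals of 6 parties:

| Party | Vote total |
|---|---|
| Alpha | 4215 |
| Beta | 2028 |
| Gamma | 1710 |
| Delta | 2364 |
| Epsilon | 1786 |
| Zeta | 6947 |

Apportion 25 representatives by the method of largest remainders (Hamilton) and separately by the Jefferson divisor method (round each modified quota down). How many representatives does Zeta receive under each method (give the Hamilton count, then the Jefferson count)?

Hamilton: Alpha 6, Beta 3, Gamma 2, Delta 3, Epsilon 2, Zeta 9.
Jefferson: Alpha 6, Beta 2, Gamma 2, Delta 3, Epsilon 2, Zeta 10.
Zeta gets 9 under Hamilton and 10 under Jefferson.

9 and 10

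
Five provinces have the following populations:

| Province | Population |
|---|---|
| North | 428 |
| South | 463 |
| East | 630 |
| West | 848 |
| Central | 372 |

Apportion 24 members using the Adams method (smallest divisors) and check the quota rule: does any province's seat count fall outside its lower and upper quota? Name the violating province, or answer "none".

none

Standard quotas: North 3.748, South 4.054, East 5.516, West 7.425, Central 3.257.
Adams allocation: North 4, South 4, East 6, West 7, Central 3.
Every allocation lies between the lower and upper quota.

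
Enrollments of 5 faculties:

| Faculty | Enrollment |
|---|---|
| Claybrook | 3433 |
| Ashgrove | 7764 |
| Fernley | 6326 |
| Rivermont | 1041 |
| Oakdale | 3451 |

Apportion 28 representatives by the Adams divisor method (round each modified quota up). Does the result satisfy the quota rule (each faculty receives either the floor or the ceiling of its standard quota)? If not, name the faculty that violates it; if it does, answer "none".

none

Standard quotas: Claybrook 4.366, Ashgrove 9.875, Fernley 8.046, Rivermont 1.324, Oakdale 4.389.
Adams allocation: Claybrook 4, Ashgrove 9, Fernley 8, Rivermont 2, Oakdale 5.
Every allocation lies between the lower and upper quota.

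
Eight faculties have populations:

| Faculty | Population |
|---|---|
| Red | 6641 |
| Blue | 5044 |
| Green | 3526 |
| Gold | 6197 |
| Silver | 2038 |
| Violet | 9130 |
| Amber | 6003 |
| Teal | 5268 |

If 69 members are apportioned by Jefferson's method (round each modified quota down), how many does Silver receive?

3

Standard divisor 43847/69 ≈ 635.464; standard quotas: Red 10.451, Blue 7.938, Green 5.549, Gold 9.752, Silver 3.207, Violet 14.367, Amber 9.447, Teal 8.290.
Rounding down gives 10, 7, 5, 9, 3, 14, 9, 8 = 65 seats, so the divisor must be adjusted.
With modified divisor 602: modified quotas Red 11.032, Blue 8.379, Green 5.857, Gold 10.294, Silver 3.385, Violet 15.166, Amber 9.972, Teal 8.751.
Rounding down: Red 11, Blue 8, Green 5, Gold 10, Silver 3, Violet 15, Amber 9, Teal 8 (total 69).
Silver receives 3.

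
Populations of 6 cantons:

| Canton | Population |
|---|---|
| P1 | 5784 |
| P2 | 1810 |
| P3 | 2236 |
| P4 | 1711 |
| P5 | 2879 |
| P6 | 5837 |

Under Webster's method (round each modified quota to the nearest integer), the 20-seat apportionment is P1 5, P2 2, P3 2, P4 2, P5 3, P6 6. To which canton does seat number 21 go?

Priority for the next seat is population ÷ (current seats + 0.5).
Priorities: P1 1051.636, P2 724.000, P3 894.400, P4 684.400, P5 822.571, P6 898.000.
Highest priority: P1.

P1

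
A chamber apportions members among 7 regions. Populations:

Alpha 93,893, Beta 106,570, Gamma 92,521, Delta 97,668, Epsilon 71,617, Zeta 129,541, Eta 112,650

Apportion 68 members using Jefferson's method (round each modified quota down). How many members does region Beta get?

Standard divisor 704460/68 ≈ 10359.706; standard quotas: Alpha 9.063, Beta 10.287, Gamma 8.931, Delta 9.428, Epsilon 6.913, Zeta 12.504, Eta 10.874.
Rounding down gives 9, 10, 8, 9, 6, 12, 10 = 64 seats, so the divisor must be adjusted.
With modified divisor 9900: modified quotas Alpha 9.484, Beta 10.765, Gamma 9.346, Delta 9.865, Epsilon 7.234, Zeta 13.085, Eta 11.379.
Rounding down: Alpha 9, Beta 10, Gamma 9, Delta 9, Epsilon 7, Zeta 13, Eta 11 (total 68).
Beta receives 10.

10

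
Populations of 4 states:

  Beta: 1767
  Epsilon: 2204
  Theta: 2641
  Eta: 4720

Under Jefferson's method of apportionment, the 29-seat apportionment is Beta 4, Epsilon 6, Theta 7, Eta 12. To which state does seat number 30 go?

Eta

Priority for the next seat is population ÷ (current seats + 1).
Priorities: Beta 353.400, Epsilon 314.857, Theta 330.125, Eta 363.077.
Highest priority: Eta.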